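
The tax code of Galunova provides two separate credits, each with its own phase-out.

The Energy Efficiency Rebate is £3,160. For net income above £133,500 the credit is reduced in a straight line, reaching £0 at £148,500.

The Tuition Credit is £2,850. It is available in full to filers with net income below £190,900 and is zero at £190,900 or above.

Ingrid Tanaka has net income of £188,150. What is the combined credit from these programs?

Energy Efficiency Rebate: £188,150 is at or above £148,500, so the credit is £0.
Tuition Credit: £188,150 is below the £190,900 cutoff, so the full £2,850 applies.
Total: £0 + £2,850 = £2,850.

£2,850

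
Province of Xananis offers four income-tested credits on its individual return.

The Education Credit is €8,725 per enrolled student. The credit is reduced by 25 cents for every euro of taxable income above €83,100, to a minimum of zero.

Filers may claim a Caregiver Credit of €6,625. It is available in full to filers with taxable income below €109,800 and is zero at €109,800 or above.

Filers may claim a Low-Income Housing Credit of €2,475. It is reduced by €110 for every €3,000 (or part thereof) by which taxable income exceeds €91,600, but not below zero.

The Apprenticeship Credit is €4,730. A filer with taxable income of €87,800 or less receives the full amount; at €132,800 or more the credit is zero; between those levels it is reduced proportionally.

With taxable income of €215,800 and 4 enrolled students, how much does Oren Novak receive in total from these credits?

€1,725

Education Credit: base = 4 × €8,725 = €34,900. 25% of the €132,700 excess over €83,100 is €33,175; credit = €34,900 − €33,175 = €1,725.
Caregiver Credit: €215,800 meets or exceeds the €109,800 cutoff, so the credit is €0.
Low-Income Housing Credit: income exceeds €91,600 by €124,200 → 42 increments × €110 = €4,620 ≥ base, so the credit is €0.
Apprenticeship Credit: €215,800 is at or above €132,800, so the credit is €0.
Total: €1,725 + €0 + €0 + €0 = €1,725.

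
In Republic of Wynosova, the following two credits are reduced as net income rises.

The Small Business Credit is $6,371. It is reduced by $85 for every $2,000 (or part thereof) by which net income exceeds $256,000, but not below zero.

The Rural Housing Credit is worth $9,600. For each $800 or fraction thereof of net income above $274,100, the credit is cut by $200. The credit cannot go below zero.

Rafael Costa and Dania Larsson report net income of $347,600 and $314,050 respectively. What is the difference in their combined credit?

Rafael ($347,600): Small Business Credit: income exceeds $256,000 by $91,600, which is 46 full-or-partial $2,000 increments; reduction = 46 × $85 = $3,910, leaving $2,461. Rural Housing Credit: income exceeds $274,100 by $73,500 → 92 increments × $200 = $18,400 ≥ base, so the credit is $0. total $2,461 + $0 = $2,461
Dania ($314,050): Small Business Credit: income exceeds $256,000 by $58,050, which is 30 full-or-partial $2,000 increments; reduction = 30 × $85 = $2,550, leaving $3,821. Rural Housing Credit: income exceeds $274,100 by $39,950 → 50 increments × $200 = $10,000 ≥ base, so the credit is $0. total $3,821 + $0 = $3,821
Difference: |$2,461 − $3,821| = $1,360.

$1,360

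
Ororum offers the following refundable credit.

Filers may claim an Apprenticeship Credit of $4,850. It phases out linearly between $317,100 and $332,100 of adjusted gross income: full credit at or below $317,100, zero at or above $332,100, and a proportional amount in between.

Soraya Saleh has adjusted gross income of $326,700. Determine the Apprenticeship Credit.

$1,746

Apprenticeship Credit: $326,700 is $9,600 into a $15,000 phase-out range, leaving 5,400/15,000 of the credit: $4,850 × 5,400/15,000 = $1,746.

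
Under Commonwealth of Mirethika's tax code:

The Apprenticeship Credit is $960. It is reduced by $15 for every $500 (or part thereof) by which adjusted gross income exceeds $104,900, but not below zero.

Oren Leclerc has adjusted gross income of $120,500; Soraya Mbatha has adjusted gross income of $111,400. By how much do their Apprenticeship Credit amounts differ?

Oren ($120,500): Apprenticeship Credit: income exceeds $104,900 by $15,600, which is 32 full-or-partial $500 increments; reduction = 32 × $15 = $480, leaving $480.
Soraya ($111,400): Apprenticeship Credit: income exceeds $104,900 by $6,500, which is 13 full-or-partial $500 increments; reduction = 13 × $15 = $195, leaving $765.
Difference: |$480 − $765| = $285.

$285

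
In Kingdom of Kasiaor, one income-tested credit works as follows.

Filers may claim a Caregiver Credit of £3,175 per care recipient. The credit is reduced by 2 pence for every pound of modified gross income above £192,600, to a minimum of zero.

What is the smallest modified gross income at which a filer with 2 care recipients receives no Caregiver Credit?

£510,100

Full credit = 2 × £3,175 = £6,350.
The credit falls by 2% of each pound above £192,600, so it reaches zero when the excess is £6,350 / 2% = £317,500: income = £192,600 + £317,500 = £510,100.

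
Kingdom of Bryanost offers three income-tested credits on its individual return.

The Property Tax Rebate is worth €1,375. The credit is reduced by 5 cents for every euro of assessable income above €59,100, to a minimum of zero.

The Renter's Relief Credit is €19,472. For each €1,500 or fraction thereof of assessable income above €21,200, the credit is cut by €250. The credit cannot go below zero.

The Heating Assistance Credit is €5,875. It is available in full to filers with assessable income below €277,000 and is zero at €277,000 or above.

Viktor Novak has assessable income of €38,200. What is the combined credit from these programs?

€23,722

Property Tax Rebate: €38,200 is at or below the €59,100 threshold, so the full €1,375 applies.
Renter's Relief Credit: income exceeds €21,200 by €17,000, which is 12 full-or-partial €1,500 increments; reduction = 12 × €250 = €3,000, leaving €16,472.
Heating Assistance Credit: €38,200 is below the €277,000 cutoff, so the full €5,875 applies.
Total: €1,375 + €16,472 + €5,875 = €23,722.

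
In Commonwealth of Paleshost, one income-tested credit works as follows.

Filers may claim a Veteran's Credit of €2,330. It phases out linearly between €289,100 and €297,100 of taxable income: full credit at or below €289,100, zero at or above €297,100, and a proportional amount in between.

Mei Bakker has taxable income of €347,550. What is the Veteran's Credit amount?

€0

Veteran's Credit: €347,550 is at or above €297,100, so the credit is €0.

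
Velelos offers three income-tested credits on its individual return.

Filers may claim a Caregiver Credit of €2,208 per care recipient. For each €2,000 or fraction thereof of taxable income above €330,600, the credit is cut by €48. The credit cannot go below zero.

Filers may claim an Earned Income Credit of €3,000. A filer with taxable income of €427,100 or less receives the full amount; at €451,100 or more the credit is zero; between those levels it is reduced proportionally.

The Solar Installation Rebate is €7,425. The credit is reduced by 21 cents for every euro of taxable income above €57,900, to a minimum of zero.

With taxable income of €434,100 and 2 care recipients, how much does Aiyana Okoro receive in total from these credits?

€4,045

Caregiver Credit: base = 2 × €2,208 = €4,416. income exceeds €330,600 by €103,500, which is 52 full-or-partial €2,000 increments; reduction = 52 × €48 = €2,496, leaving €1,920.
Earned Income Credit: €434,100 is €7,000 into a €24,000 phase-out range, leaving 17,000/24,000 of the credit: €3,000 × 17,000/24,000 = €2,125.
Solar Installation Rebate: 21% of the €376,200 excess over €57,900 is €79,002 ≥ base, so the credit is €0.
Total: €1,920 + €2,125 + €0 = €4,045.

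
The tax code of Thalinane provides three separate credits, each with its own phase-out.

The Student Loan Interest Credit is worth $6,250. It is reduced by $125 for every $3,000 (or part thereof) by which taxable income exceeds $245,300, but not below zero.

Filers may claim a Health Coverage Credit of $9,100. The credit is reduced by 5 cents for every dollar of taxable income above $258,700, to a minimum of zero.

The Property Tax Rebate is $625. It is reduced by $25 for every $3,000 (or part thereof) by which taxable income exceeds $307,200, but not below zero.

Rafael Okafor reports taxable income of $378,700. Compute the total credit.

Student Loan Interest Credit: income exceeds $245,300 by $133,400, which is 45 full-or-partial $3,000 increments; reduction = 45 × $125 = $5,625, leaving $625.
Health Coverage Credit: 5% of the $120,000 excess over $258,700 is $6,000; credit = $9,100 − $6,000 = $3,100.
Property Tax Rebate: income exceeds $307,200 by $71,500, which is 24 full-or-partial $3,000 increments; reduction = 24 × $25 = $600, leaving $25.
Total: $625 + $3,100 + $25 = $3,750.

$3,750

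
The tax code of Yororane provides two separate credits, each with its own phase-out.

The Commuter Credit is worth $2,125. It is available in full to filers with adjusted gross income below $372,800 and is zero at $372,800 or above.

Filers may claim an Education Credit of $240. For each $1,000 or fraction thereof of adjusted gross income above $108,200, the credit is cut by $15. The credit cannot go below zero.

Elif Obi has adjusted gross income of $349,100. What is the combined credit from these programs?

Commuter Credit: $349,100 is below the $372,800 cutoff, so the full $2,125 applies.
Education Credit: income exceeds $108,200 by $240,900 → 241 increments × $15 = $3,615 ≥ base, so the credit is $0.
Total: $2,125 + $0 = $2,125.

$2,125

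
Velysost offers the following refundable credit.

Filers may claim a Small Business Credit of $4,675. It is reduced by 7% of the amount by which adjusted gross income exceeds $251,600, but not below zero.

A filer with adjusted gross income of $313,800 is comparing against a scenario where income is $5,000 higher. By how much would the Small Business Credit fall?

$321

At $313,800 — 7% of the $62,200 excess over $251,600 is $4,354; credit = $4,675 − $4,354 = $321.
At $318,800 — 7% of the $67,200 excess over $251,600 is $4,704 ≥ base, so the credit is $0.
Lost: $321 − $0 = $321.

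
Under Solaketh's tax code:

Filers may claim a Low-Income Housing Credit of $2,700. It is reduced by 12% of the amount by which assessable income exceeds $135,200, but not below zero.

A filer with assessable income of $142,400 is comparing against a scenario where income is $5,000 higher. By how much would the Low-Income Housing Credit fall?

$600

At $142,400 — 12% of the $7,200 excess over $135,200 is $864; credit = $2,700 − $864 = $1,836.
At $147,400 — 12% of the $12,200 excess over $135,200 is $1,464; credit = $2,700 − $1,464 = $1,236.
Lost: $1,836 − $1,236 = $600.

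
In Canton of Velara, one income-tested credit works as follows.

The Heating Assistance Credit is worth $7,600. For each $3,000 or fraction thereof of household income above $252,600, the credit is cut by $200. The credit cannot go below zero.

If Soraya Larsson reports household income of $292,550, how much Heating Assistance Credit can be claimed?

Heating Assistance Credit: income exceeds $252,600 by $39,950, which is 14 full-or-partial $3,000 increments; reduction = 14 × $200 = $2,800, leaving $4,800.

$4,800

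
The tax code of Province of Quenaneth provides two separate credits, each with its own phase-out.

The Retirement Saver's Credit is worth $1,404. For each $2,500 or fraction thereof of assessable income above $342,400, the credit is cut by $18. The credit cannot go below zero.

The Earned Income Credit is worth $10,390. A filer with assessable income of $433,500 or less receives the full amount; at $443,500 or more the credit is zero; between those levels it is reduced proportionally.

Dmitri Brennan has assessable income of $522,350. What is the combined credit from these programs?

$108

Retirement Saver's Credit: income exceeds $342,400 by $179,950, which is 72 full-or-partial $2,500 increments; reduction = 72 × $18 = $1,296, leaving $108.
Earned Income Credit: $522,350 is at or above $443,500, so the credit is $0.
Total: $108 + $0 = $108.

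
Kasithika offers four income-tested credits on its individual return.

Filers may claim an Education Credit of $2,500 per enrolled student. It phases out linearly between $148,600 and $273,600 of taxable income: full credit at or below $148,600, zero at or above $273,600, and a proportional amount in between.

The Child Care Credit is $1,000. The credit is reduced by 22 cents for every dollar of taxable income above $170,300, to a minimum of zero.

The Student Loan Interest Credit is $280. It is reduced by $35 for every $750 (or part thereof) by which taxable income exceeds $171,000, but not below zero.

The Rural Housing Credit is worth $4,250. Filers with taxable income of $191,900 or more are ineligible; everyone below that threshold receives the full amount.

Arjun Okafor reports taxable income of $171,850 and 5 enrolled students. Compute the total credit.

Education Credit: base = 5 × $2,500 = $12,500. $171,850 is $23,250 into a $125,000 phase-out range, leaving 101,750/125,000 of the credit: $12,500 × 101,750/125,000 = $10,175.
Child Care Credit: 22% of the $1,550 excess over $170,300 is $341; credit = $1,000 − $341 = $659.
Student Loan Interest Credit: income exceeds $171,000 by $850, which is 2 full-or-partial $750 increments; reduction = 2 × $35 = $70, leaving $210.
Rural Housing Credit: $171,850 is below the $191,900 cutoff, so the full $4,250 applies.
Total: $10,175 + $659 + $210 + $4,250 = $15,294.

$15,294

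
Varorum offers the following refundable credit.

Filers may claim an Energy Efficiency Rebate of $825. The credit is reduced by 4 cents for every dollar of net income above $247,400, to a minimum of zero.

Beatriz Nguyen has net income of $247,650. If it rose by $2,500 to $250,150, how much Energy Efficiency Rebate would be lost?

$100

At $247,650 — 4% of the $250 excess over $247,400 is $10; credit = $825 − $10 = $815.
At $250,150 — 4% of the $2,750 excess over $247,400 is $110; credit = $825 − $110 = $715.
Lost: $815 − $715 = $100.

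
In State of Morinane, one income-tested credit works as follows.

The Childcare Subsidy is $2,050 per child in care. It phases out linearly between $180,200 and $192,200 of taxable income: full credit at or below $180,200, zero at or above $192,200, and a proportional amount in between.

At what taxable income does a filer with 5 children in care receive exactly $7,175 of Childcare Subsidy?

Full credit = 5 × $2,050 = $10,250.
$7,175 is 7,175/10,250 of the full $10,250, so 3,075/10,250 of the $12,000 range has been used: income = $180,200 + $12,000 × 3,075/10,250 = $183,800.

$183,800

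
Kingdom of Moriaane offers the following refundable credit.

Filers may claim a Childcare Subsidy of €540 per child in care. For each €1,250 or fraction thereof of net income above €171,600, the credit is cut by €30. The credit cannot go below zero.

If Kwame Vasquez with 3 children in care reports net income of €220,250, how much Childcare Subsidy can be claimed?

Childcare Subsidy: base = 3 × €540 = €1,620. income exceeds €171,600 by €48,650, which is 39 full-or-partial €1,250 increments; reduction = 39 × €30 = €1,170, leaving €450.

€450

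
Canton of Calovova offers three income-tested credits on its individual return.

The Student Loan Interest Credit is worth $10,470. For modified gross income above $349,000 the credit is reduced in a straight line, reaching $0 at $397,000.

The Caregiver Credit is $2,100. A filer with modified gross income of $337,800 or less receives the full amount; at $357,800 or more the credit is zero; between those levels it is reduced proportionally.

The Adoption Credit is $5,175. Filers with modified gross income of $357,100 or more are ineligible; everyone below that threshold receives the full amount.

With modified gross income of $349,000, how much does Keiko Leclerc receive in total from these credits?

$16,569

Student Loan Interest Credit: $349,000 is at or below the $349,000 threshold, so the full $10,470 applies.
Caregiver Credit: $349,000 is $11,200 into a $20,000 phase-out range, leaving 8,800/20,000 of the credit: $2,100 × 8,800/20,000 = $924.
Adoption Credit: $349,000 is below the $357,100 cutoff, so the full $5,175 applies.
Total: $10,470 + $924 + $5,175 = $16,569.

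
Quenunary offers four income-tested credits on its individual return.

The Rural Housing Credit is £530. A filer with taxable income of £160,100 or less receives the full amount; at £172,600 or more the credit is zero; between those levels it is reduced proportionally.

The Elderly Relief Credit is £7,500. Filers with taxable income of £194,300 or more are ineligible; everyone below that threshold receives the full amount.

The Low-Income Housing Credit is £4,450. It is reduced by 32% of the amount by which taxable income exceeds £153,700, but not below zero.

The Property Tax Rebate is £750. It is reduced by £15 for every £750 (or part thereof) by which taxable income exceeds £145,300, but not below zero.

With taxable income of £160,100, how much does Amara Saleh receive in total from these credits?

Rural Housing Credit: £160,100 is at or below the £160,100 threshold, so the full £530 applies.
Elderly Relief Credit: £160,100 is below the £194,300 cutoff, so the full £7,500 applies.
Low-Income Housing Credit: 32% of the £6,400 excess over £153,700 is £2,048; credit = £4,450 − £2,048 = £2,402.
Property Tax Rebate: income exceeds £145,300 by £14,800, which is 20 full-or-partial £750 increments; reduction = 20 × £15 = £300, leaving £450.
Total: £530 + £7,500 + £2,402 + £450 = £10,882.

£10,882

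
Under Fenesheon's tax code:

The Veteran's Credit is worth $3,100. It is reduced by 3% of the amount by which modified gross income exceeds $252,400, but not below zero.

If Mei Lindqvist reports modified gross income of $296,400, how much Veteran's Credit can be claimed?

Veteran's Credit: 3% of the $44,000 excess over $252,400 is $1,320; credit = $3,100 − $1,320 = $1,780.

$1,780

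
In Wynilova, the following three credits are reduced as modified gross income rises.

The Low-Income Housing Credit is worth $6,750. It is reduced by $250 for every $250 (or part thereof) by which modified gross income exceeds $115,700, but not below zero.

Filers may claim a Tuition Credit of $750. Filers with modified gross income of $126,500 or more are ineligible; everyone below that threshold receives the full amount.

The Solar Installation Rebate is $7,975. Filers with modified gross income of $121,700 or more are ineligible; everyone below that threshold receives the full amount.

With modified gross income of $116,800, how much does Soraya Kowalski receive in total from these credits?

Low-Income Housing Credit: income exceeds $115,700 by $1,100, which is 5 full-or-partial $250 increments; reduction = 5 × $250 = $1,250, leaving $5,500.
Tuition Credit: $116,800 is below the $126,500 cutoff, so the full $750 applies.
Solar Installation Rebate: $116,800 is below the $121,700 cutoff, so the full $7,975 applies.
Total: $5,500 + $750 + $7,975 = $14,225.

$14,225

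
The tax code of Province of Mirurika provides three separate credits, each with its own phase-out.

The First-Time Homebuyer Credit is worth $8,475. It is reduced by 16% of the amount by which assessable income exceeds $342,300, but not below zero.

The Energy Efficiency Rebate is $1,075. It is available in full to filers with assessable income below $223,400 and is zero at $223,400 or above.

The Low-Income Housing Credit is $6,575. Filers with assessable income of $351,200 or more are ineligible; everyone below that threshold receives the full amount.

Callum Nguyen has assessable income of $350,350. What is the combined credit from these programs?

First-Time Homebuyer Credit: 16% of the $8,050 excess over $342,300 is $1,288; credit = $8,475 − $1,288 = $7,187.
Energy Efficiency Rebate: $350,350 meets or exceeds the $223,400 cutoff, so the credit is $0.
Low-Income Housing Credit: $350,350 is below the $351,200 cutoff, so the full $6,575 applies.
Total: $7,187 + $0 + $6,575 = $13,762.

$13,762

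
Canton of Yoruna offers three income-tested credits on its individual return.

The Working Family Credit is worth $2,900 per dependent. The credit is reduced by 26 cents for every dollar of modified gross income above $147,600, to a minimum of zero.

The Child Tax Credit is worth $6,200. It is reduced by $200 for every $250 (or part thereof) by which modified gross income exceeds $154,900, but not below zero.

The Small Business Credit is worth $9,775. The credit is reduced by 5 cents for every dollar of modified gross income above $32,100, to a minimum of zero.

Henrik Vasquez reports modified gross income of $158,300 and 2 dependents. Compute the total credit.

Working Family Credit: base = 2 × $2,900 = $5,800. 26% of the $10,700 excess over $147,600 is $2,782; credit = $5,800 − $2,782 = $3,018.
Child Tax Credit: income exceeds $154,900 by $3,400, which is 14 full-or-partial $250 increments; reduction = 14 × $200 = $2,800, leaving $3,400.
Small Business Credit: 5% of the $126,200 excess over $32,100 is $6,310; credit = $9,775 − $6,310 = $3,465.
Total: $3,018 + $3,400 + $3,465 = $9,883.

$9,883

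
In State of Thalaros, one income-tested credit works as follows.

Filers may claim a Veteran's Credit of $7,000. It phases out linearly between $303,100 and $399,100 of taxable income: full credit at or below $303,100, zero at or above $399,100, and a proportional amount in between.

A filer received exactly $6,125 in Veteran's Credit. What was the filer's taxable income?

$315,100

$6,125 is 6,125/7,000 of the full $7,000, so 875/7,000 of the $96,000 range has been used: income = $303,100 + $96,000 × 875/7,000 = $315,100.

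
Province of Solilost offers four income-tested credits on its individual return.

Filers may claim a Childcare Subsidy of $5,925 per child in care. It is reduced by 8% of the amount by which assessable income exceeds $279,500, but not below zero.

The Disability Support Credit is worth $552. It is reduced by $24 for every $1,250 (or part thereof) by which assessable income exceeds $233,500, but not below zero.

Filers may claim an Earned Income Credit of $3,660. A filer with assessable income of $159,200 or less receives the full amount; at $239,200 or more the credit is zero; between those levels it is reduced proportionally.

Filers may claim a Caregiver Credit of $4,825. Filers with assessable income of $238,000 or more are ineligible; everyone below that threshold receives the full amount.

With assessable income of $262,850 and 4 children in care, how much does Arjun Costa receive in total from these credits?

$23,700

Childcare Subsidy: base = 4 × $5,925 = $23,700. $262,850 is at or below the $279,500 threshold, so the full $23,700 applies.
Disability Support Credit: income exceeds $233,500 by $29,350 → 24 increments × $24 = $576 ≥ base, so the credit is $0.
Earned Income Credit: $262,850 is at or above $239,200, so the credit is $0.
Caregiver Credit: $262,850 meets or exceeds the $238,000 cutoff, so the credit is $0.
Total: $23,700 + $0 + $0 + $0 = $23,700.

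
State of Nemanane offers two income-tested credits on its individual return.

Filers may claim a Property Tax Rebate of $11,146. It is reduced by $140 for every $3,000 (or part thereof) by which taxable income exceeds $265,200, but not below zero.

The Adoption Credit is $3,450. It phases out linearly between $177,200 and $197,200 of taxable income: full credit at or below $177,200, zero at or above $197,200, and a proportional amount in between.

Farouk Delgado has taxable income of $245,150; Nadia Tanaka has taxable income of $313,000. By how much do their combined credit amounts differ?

$2,240

Farouk ($245,150): Property Tax Rebate: $245,150 is at or below the $265,200 threshold, so the full $11,146 applies. Adoption Credit: $245,150 is at or above $197,200, so the credit is $0. total $11,146 + $0 = $11,146
Nadia ($313,000): Property Tax Rebate: income exceeds $265,200 by $47,800, which is 16 full-or-partial $3,000 increments; reduction = 16 × $140 = $2,240, leaving $8,906. Adoption Credit: $313,000 is at or above $197,200, so the credit is $0. total $8,906 + $0 = $8,906
Difference: |$11,146 − $8,906| = $2,240.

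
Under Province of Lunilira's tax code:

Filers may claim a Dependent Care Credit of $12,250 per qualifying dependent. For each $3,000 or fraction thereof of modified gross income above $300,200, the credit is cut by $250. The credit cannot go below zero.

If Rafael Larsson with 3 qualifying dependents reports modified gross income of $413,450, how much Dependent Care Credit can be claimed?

$27,250

Dependent Care Credit: base = 3 × $12,250 = $36,750. income exceeds $300,200 by $113,250, which is 38 full-or-partial $3,000 increments; reduction = 38 × $250 = $9,500, leaving $27,250.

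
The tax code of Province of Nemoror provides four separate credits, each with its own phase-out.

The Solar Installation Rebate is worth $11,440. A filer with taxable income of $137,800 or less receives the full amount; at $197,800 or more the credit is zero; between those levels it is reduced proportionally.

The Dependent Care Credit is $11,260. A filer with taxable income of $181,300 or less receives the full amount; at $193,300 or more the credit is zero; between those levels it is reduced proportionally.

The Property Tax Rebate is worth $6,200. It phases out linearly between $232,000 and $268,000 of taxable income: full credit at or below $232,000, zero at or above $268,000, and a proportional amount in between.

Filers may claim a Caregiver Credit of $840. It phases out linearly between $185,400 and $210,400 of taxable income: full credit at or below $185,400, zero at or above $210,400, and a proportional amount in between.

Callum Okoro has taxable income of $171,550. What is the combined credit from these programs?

Solar Installation Rebate: $171,550 is $33,750 into a $60,000 phase-out range, leaving 26,250/60,000 of the credit: $11,440 × 26,250/60,000 = $5,005.
Dependent Care Credit: $171,550 is at or below the $181,300 threshold, so the full $11,260 applies.
Property Tax Rebate: $171,550 is at or below the $232,000 threshold, so the full $6,200 applies.
Caregiver Credit: $171,550 is at or below the $185,400 threshold, so the full $840 applies.
Total: $5,005 + $11,260 + $6,200 + $840 = $23,305.

$23,305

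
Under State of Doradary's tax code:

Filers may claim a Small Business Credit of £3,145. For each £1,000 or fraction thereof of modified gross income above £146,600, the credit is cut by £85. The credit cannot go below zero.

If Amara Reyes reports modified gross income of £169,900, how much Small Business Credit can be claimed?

Small Business Credit: income exceeds £146,600 by £23,300, which is 24 full-or-partial £1,000 increments; reduction = 24 × £85 = £2,040, leaving £1,105.

£1,105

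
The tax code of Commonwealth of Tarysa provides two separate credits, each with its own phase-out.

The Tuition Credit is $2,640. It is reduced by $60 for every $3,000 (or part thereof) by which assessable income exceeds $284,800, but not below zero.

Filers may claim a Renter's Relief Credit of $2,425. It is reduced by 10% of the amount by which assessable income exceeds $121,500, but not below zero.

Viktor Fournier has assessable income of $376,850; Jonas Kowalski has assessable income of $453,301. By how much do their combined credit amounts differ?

Viktor ($376,850): Tuition Credit: income exceeds $284,800 by $92,050, which is 31 full-or-partial $3,000 increments; reduction = 31 × $60 = $1,860, leaving $780. Renter's Relief Credit: 10% of the $255,350 excess over $121,500 is $25,535 ≥ base, so the credit is $0. total $780 + $0 = $780
Jonas ($453,301): Tuition Credit: income exceeds $284,800 by $168,501 → 57 increments × $60 = $3,420 ≥ base, so the credit is $0. Renter's Relief Credit: 10% of the $331,801 excess over $121,500 is $33,180.10 ≥ base, so the credit is $0. total $0 + $0 = $0
Difference: |$780 − $0| = $780.

$780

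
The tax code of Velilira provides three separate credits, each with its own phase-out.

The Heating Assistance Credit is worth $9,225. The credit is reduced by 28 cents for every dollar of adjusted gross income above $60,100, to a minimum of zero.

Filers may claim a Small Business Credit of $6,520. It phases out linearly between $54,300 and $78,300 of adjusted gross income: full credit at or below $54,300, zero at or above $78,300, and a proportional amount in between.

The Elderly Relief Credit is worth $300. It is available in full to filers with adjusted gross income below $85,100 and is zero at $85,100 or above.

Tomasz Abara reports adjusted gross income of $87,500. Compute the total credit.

$1,553

Heating Assistance Credit: 28% of the $27,400 excess over $60,100 is $7,672; credit = $9,225 − $7,672 = $1,553.
Small Business Credit: $87,500 is at or above $78,300, so the credit is $0.
Elderly Relief Credit: $87,500 meets or exceeds the $85,100 cutoff, so the credit is $0.
Total: $1,553 + $0 + $0 = $1,553.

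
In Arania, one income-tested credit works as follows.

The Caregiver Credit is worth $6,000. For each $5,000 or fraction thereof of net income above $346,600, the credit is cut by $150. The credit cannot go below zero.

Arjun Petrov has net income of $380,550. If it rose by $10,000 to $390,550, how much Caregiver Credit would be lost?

$300

At $380,550 — income exceeds $346,600 by $33,950, which is 7 full-or-partial $5,000 increments; reduction = 7 × $150 = $1,050, leaving $4,950.
At $390,550 — income exceeds $346,600 by $43,950, which is 9 full-or-partial $5,000 increments; reduction = 9 × $150 = $1,350, leaving $4,650.
Lost: $4,950 − $4,650 = $300.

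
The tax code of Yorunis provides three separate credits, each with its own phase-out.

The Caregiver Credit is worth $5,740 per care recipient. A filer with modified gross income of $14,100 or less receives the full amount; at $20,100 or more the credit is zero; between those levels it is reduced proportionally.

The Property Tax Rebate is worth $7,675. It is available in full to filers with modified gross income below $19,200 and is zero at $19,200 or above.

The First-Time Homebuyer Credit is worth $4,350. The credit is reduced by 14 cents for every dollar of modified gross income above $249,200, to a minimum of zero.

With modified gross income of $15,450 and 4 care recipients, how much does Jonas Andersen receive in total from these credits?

$29,819

Caregiver Credit: base = 4 × $5,740 = $22,960. $15,450 is $1,350 into a $6,000 phase-out range, leaving 4,650/6,000 of the credit: $22,960 × 4,650/6,000 = $17,794.
Property Tax Rebate: $15,450 is below the $19,200 cutoff, so the full $7,675 applies.
First-Time Homebuyer Credit: $15,450 is at or below the $249,200 threshold, so the full $4,350 applies.
Total: $17,794 + $7,675 + $4,350 = $29,819.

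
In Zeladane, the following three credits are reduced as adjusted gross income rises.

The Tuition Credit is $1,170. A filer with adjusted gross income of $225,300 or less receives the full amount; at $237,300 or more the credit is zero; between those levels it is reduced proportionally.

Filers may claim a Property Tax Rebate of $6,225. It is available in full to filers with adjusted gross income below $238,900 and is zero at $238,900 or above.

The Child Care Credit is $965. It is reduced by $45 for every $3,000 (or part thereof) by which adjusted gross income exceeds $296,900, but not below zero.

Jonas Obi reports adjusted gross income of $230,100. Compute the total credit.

Tuition Credit: $230,100 is $4,800 into a $12,000 phase-out range, leaving 7,200/12,000 of the credit: $1,170 × 7,200/12,000 = $702.
Property Tax Rebate: $230,100 is below the $238,900 cutoff, so the full $6,225 applies.
Child Care Credit: $230,100 is at or below the $296,900 threshold, so the full $965 applies.
Total: $702 + $6,225 + $965 = $7,892.

$7,892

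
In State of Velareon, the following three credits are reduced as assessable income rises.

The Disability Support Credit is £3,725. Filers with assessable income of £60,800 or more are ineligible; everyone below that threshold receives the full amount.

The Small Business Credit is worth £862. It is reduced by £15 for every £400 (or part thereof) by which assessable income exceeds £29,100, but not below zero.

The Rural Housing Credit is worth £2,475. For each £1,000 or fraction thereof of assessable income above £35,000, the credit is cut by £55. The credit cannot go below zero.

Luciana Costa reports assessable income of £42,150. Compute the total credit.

Disability Support Credit: £42,150 is below the £60,800 cutoff, so the full £3,725 applies.
Small Business Credit: income exceeds £29,100 by £13,050, which is 33 full-or-partial £400 increments; reduction = 33 × £15 = £495, leaving £367.
Rural Housing Credit: income exceeds £35,000 by £7,150, which is 8 full-or-partial £1,000 increments; reduction = 8 × £55 = £440, leaving £2,035.
Total: £3,725 + £367 + £2,035 = £6,127.

£6,127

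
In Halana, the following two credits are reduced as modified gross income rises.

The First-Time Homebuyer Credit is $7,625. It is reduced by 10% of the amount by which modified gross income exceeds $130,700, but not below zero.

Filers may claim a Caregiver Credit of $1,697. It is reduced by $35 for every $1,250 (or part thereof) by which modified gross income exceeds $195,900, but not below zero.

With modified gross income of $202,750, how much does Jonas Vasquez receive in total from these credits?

First-Time Homebuyer Credit: 10% of the $72,050 excess over $130,700 is $7,205; credit = $7,625 − $7,205 = $420.
Caregiver Credit: income exceeds $195,900 by $6,850, which is 6 full-or-partial $1,250 increments; reduction = 6 × $35 = $210, leaving $1,487.
Total: $420 + $1,487 = $1,907.

$1,907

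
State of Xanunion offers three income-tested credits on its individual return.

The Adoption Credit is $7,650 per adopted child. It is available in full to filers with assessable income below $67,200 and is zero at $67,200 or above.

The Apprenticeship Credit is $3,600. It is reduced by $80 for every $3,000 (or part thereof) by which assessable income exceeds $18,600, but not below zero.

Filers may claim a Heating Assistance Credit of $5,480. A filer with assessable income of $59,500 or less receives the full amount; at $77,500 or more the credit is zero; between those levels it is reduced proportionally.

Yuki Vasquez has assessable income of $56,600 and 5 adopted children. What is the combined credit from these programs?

$46,290

Adoption Credit: base = 5 × $7,650 = $38,250. $56,600 is below the $67,200 cutoff, so the full $38,250 applies.
Apprenticeship Credit: income exceeds $18,600 by $38,000, which is 13 full-or-partial $3,000 increments; reduction = 13 × $80 = $1,040, leaving $2,560.
Heating Assistance Credit: $56,600 is at or below the $59,500 threshold, so the full $5,480 applies.
Total: $38,250 + $2,560 + $5,480 = $46,290.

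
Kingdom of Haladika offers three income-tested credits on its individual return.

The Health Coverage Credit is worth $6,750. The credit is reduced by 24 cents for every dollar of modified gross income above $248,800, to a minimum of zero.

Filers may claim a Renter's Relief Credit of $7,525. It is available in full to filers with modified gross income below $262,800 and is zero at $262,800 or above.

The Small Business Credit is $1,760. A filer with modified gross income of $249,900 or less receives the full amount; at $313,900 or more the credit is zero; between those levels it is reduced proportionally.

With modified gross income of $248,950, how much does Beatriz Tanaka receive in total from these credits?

Health Coverage Credit: 24% of the $150 excess over $248,800 is $36; credit = $6,750 − $36 = $6,714.
Renter's Relief Credit: $248,950 is below the $262,800 cutoff, so the full $7,525 applies.
Small Business Credit: $248,950 is at or below the $249,900 threshold, so the full $1,760 applies.
Total: $6,714 + $7,525 + $1,760 = $15,999.

$15,999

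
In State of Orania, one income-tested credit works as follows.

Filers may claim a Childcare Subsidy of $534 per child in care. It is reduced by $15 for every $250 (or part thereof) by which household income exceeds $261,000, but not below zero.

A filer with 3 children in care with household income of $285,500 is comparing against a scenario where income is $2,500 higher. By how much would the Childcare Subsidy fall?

At $285,500 — base = 3 × $534 = $1,602. income exceeds $261,000 by $24,500, which is 98 full-or-partial $250 increments; reduction = 98 × $15 = $1,470, leaving $132.
At $288,000 — base = 3 × $534 = $1,602. income exceeds $261,000 by $27,000 → 108 increments × $15 = $1,620 ≥ base, so the credit is $0.
Lost: $132 − $0 = $132.

$132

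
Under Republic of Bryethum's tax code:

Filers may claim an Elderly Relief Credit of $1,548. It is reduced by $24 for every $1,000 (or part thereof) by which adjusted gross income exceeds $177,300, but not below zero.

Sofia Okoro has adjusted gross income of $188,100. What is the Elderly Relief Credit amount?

Elderly Relief Credit: income exceeds $177,300 by $10,800, which is 11 full-or-partial $1,000 increments; reduction = 11 × $24 = $264, leaving $1,284.

$1,284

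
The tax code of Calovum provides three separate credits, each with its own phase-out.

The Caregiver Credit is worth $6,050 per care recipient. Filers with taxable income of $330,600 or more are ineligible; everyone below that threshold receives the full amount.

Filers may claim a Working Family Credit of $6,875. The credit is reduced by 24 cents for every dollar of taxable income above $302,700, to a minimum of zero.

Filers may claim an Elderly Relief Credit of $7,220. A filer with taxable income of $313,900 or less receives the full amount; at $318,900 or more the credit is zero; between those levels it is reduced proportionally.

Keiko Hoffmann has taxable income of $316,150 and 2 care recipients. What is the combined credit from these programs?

$19,718

Caregiver Credit: base = 2 × $6,050 = $12,100. $316,150 is below the $330,600 cutoff, so the full $12,100 applies.
Working Family Credit: 24% of the $13,450 excess over $302,700 is $3,228; credit = $6,875 − $3,228 = $3,647.
Elderly Relief Credit: $316,150 is $2,250 into a $5,000 phase-out range, leaving 2,750/5,000 of the credit: $7,220 × 2,750/5,000 = $3,971.
Total: $12,100 + $3,647 + $3,971 = $19,718.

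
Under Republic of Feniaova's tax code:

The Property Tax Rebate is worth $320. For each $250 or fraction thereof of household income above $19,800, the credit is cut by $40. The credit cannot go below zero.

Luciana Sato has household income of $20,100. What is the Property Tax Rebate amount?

Property Tax Rebate: income exceeds $19,800 by $300, which is 2 full-or-partial $250 increments; reduction = 2 × $40 = $80, leaving $240.

$240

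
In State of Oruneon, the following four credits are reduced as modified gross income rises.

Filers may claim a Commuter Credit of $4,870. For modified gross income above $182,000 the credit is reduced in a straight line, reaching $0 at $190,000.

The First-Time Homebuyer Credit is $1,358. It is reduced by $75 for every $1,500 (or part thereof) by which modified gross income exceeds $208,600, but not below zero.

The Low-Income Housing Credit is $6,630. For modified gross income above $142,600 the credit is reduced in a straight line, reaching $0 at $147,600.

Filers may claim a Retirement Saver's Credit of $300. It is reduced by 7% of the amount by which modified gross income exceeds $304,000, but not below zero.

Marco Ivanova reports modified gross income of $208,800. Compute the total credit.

$1,583

Commuter Credit: $208,800 is at or above $190,000, so the credit is $0.
First-Time Homebuyer Credit: income exceeds $208,600 by $200, which is 1 full-or-partial $1,500 increment; reduction = 1 × $75 = $75, leaving $1,283.
Low-Income Housing Credit: $208,800 is at or above $147,600, so the credit is $0.
Retirement Saver's Credit: $208,800 is at or below the $304,000 threshold, so the full $300 applies.
Total: $0 + $1,283 + $0 + $300 = $1,583.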